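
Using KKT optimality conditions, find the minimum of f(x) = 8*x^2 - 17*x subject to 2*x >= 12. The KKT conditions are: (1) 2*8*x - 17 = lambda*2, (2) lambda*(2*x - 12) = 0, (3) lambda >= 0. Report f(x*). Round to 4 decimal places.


Step 1: Try lambda = 0 (constraint inactive).
x_unc = 17/(2*8) = 1.0625
Check: 2*1.0625 = 2.125 < 12 -- violated!
Step 2: Constraint must be active: 2*x = 12
x* = 12/2 = 6.0
lambda = (2*8*6.0 - 17)/2 = 39.5
Step 3: Compute optimal value.
f(x*) = 8*6.0^2 - 17*6.0 = 186.0


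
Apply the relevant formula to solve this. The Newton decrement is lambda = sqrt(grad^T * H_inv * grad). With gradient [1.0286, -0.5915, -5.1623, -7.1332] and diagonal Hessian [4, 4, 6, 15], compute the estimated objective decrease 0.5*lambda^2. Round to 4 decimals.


Step 1: H is diagonal, so H^(-1) * g = [0.2572, -0.1479, -0.8604, -0.4755].
Step 2: g^T H^(-1) g = sum_i g_i^2 / H_ii
  = (1.0286)^2/4 + (-0.5915)^2/4 + (-5.1623)^2/6 + (-7.1332)^2/15
  = 0.2645 + 0.0875 + 4.4416 + 3.3922 = 8.1857
Step 3: Objective decrease = 0.5 * g^T H^(-1) g = 4.0928


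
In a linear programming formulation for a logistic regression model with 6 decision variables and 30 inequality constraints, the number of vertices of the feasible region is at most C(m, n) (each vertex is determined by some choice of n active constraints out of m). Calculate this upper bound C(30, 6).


Each vertex corresponds to some choice of n active constraints out of m, so the number of vertices is at most C(m, n) = m! / (n!(m-n)!).
m = 30, n = 6
Numerator: 30 * 29 * 28 * 27 * 26 * 25
Denominator: 6! = 720
C(30, 6) = 593775


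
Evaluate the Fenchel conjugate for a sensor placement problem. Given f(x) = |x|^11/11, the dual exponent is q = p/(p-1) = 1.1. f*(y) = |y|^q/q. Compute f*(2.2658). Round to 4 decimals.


The conjugate exponent q satisfies 1/p + 1/q = 1.
p = 11, so q = 11/(11 - 1) = 1.1
|y|^q = 2.2658^1.1 = 2.4589
f*(2.2658) = 2.4589 / 1.1 = 2.2354


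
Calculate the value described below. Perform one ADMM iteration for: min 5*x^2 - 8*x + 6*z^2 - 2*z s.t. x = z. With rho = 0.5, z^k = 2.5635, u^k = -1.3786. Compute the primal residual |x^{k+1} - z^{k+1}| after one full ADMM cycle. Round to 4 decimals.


ADMM iteration with rho = 0.5, z^k = 2.5635, u^k = -1.3786
Step 1: x-update.
Minimize 5*x^2 - 8*x + (0.5/2)*(x - 2.5635 - 1.3786)^2
FOC: (2*5 + 0.5)*x = 8 + 0.5*(2.5635 + 1.3786)
x^{k+1} = 0.9496
Step 2: z-update.
Minimize 6*z^2 - 2*z + (0.5/2)*(0.9496 - z - 1.3786)^2
FOC: (2*6 + 0.5)*z = 2 + 0.5*(0.9496 - 1.3786)
z^{k+1} = 0.1428
Step 3: u-update.
u^{k+1} = -1.3786 + 0.9496 - 0.1428 = -0.5718
Step 4: Primal residual = |0.9496 - 0.1428| = 0.8068


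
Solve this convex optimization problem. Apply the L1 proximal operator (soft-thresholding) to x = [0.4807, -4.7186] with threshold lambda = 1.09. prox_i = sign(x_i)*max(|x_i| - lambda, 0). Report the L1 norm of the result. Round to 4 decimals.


Soft-thresholding with lambda = 1.09:
prox(0.4807) = sign(0.4807)*max(|0.4807| - 1.09, 0) = 0.0
prox(-4.7186) = sign(-4.7186)*max(|-4.7186| - 1.09, 0) = -3.6286
prox(x) = [0.0, -3.6286]
||prox(x)||_1 = 0.0 + 3.6286 = 3.6286


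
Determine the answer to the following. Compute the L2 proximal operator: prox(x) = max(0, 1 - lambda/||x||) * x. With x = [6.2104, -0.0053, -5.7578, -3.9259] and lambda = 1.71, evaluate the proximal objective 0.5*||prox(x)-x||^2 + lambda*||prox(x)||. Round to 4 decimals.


Step 1: Compute ||x||.
||x|| = 9.3346
Step 2: Compute scaling factor.
scale = max(0, 1 - 1.71/9.3346) = 0.8168
Step 3: prox(x) = [5.0727, -0.0043, -4.703, -3.2067]
||prox(x)|| = 7.6246
Step 4: Proximal objective.
0.5*||prox-x||^2 = 1.4621
lambda*||prox|| = 13.0381
Total = 14.5001


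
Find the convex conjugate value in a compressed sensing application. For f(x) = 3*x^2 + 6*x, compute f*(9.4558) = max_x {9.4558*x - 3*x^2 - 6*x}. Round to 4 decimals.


f*(y) = sup_x {y*x - a*x^2 - b*x} = sup_x {(y-b)*x - a*x^2}
FOC: (y - b) - 2a*x = 0 => x* = (y - b)/(2a)
x* = (9.4558 - 6)/(2*3) = 0.576
f*(9.4558) = (y-b)^2/(4a) = (9.4558 - 6)^2/(4*3)
= 11.9426/12 = 0.9952


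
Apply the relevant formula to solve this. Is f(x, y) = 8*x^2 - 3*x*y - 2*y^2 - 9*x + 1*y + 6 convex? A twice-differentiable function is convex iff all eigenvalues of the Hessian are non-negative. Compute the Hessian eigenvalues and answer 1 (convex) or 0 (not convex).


The Hessian of f(x,y) = 8*x^2 - 3*x*y - 2*y^2 - 9*x + 1*y + 6 is:
H = [[16, -3], [-3, -4]]
Trace = 16 - 4 = 12
Determinant = 16*-4 - (-3)^2 = -73
Discriminant = (12)^2 - 4*-73 = 436.0
Eigenvalues: lambda_1 = -4.4403, lambda_2 = 16.4403
The function is not convex.

0


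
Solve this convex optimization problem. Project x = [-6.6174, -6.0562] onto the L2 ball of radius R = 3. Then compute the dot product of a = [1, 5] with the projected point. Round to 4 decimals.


Step 1: Compute ||x|| (intermediates to 6 decimals).
||x|| = sqrt((-6.6174)^2 + (-6.0562)^2) = 8.97037
Step 2: Project.
Since ||x|| > R, scale = R/||x|| = 3/8.97037 = 0.334434, proj(x) = scale * x
proj(x) = [-2.213084, -2.025399]
Step 3: Dot product.
a^T * proj(x) = 1*(-2.213084) + 5*(-2.025399) = -12.3401


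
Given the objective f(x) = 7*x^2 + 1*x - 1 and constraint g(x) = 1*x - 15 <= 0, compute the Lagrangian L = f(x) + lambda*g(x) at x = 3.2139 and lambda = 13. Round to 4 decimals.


Step 1: Evaluate f(x).
f(3.2139) = 7*3.2139^2 + 1*3.2139 - 1 = 74.518
Step 2: Evaluate g(x).
g(3.2139) = 1*3.2139 - 15 = -11.7861
Step 3: Compute Lagrangian.
L = 74.518 + 13*-11.7861 = -78.7013


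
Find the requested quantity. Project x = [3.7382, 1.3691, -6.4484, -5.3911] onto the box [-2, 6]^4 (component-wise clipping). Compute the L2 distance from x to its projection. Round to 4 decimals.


Project each component onto [-2, 6].
clip(3.7382) = 3.7382, clip(1.3691) = 1.3691, clip(-6.4484) = -2.0, clip(-5.3911) = -2.0
Projection = [3.7382, 1.3691, -2.0, -2.0]
Squared diffs: [0.0, 0.0, 19.7883, 11.4996]
Distance = sqrt(31.2879) = 5.5936


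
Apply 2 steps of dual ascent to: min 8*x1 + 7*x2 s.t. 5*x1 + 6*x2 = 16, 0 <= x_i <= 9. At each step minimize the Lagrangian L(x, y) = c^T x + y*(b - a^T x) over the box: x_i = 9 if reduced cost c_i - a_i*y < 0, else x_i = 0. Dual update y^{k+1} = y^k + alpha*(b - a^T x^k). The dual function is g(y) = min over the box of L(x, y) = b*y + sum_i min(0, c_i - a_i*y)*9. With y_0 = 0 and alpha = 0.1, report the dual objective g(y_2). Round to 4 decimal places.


Dual ascent for LP: min 8*x1 + 7*x2, 5*x1 + 6*x2 = 16, 0 <= x_i <= 9
Step 1: y^k = 0.0, reduced costs: (8.0, 7.0)
  x^k = (0.0, 0.0), subgradient = b - a^T x = 16.0
  y^{k+1} = 0.0 + 0.1*16.0 = 1.6
Step 2: y^k = 1.6, reduced costs: (0.0, -2.6)
  x^k = (0.0, 9.0), subgradient = b - a^T x = -38.0
  y^{k+1} = 1.6 + 0.1*-38.0 = -2.2
Dual objective at y_2 = -2.2: reduced costs (19.0, 20.2), box minimizer x = (0.0, 0.0)
g(y_2) = b*y + (c1 - a1*y)*x1 + (c2 - a2*y)*x2 = 16*(-2.2) + 19.0*0.0 + 20.2*0.0 = -35.2 + 0.0 + 0.0 = -35.2


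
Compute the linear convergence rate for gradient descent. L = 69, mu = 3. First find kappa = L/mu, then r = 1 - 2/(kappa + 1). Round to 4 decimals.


Step 1: Compute the condition number.
kappa = L/mu = 69/3 = 23.0
Step 2: Compute the convergence rate.
r = 1 - 2/(kappa + 1) = 1 - 2*mu/(L + mu) = (L - mu)/(L + mu) = 66/72 = 0.9167


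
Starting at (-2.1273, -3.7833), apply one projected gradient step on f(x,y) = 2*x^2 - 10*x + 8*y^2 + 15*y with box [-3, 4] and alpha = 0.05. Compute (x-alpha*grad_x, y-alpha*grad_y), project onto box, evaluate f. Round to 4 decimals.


Step 1: Compute gradient at (-2.1273, -3.7833).
grad_x = 2*2*-2.1273 - 10 = -18.5092
grad_y = 2*8*-3.7833 + 15 = -45.5328
Step 2: Gradient step.
x_raw = -2.1273 - 0.05*-18.5092 = -1.2018
y_raw = -3.7833 - 0.05*-45.5328 = -1.5067
Step 3: Project onto [-3, 4].
x_proj = clip(-1.2018) = -1.2018
y_proj = clip(-1.5067) = -1.5067
Step 4: Evaluate f.
f(-1.2018, -1.5067) = 10.4675


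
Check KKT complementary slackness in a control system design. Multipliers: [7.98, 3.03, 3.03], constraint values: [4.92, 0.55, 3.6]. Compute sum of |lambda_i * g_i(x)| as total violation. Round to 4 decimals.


KKT complementary slackness check:
lambda_1 * g_1 = 7.98 * 4.92 = 39.2616
lambda_2 * g_2 = 3.03 * 0.55 = 1.6665
lambda_3 * g_3 = 3.03 * 3.6 = 10.908
Total violation = 39.2616 + 1.6665 + 10.908 = 51.8361


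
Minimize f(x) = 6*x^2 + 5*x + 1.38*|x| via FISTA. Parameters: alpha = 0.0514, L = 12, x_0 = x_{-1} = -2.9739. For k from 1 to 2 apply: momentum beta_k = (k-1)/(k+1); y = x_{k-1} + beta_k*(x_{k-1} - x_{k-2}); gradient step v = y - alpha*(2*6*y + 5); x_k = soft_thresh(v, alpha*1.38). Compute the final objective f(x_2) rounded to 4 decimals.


FISTA on f(x) = 6*x^2 + 5*x + 1.38*|x|
L = 12, alpha = 0.0514
Iteration 1: beta = 0.0, y = -2.9739 + 0.0*(-2.9739 + 2.9739) = -2.9739
  grad(y) = -30.6868, v = y - alpha*grad = -1.3966
  prox(v) = soft_thresh(-1.3966, 0.0709) = -1.3257
Iteration 2: beta = 0.3333, y = -1.3257 + 0.3333*(-1.3257 + 2.9739) = -0.7763
  grad(y) = -4.3151, v = y - alpha*grad = -0.5545
  prox(v) = soft_thresh(-0.5545, 0.0709) = -0.4835
f(x_2) = 6*(-0.4835)^2 + 5*(-0.4835) + 1.38*|-0.4835| = -0.3476


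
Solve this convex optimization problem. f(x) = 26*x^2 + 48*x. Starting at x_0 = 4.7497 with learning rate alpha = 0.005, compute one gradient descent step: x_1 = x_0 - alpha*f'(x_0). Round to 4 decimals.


We compute the gradient at x_0 and apply the update.
f'(x) = 52*x + 48
f'(4.7497) = 52*4.7497 + 48 = 294.9844
x_1 = 4.7497 - 0.005*294.9844 = 3.2748


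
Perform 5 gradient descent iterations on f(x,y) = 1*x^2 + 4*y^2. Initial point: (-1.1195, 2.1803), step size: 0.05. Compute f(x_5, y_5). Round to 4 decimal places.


Gradient descent on f(x,y) = 1*x^2 + 4*y^2.
Starting point: (-1.1195, 2.1803), alpha = 0.05
Step 1: grad_x = 2*1*-1.1195 = -2.239, grad_y = 2*4*2.1803 = 17.4424
  x_1 = -1.1195 - 0.05*-2.239 = -1.0076
  y_1 = 2.1803 - 0.05*17.4424 = 1.3082
Step 2: grad_x = 2*1*-1.0076 = -2.0151, grad_y = 2*4*1.3082 = 10.4654
  x_2 = -1.0076 - 0.05*-2.0151 = -0.9068
  y_2 = 1.3082 - 0.05*10.4654 = 0.7849
Step 3: grad_x = 2*1*-0.9068 = -1.8136, grad_y = 2*4*0.7849 = 6.2793
  x_3 = -0.9068 - 0.05*-1.8136 = -0.8161
  y_3 = 0.7849 - 0.05*6.2793 = 0.4709
Step 4: grad_x = 2*1*-0.8161 = -1.6322, grad_y = 2*4*0.4709 = 3.7676
  x_4 = -0.8161 - 0.05*-1.6322 = -0.7345
  y_4 = 0.4709 - 0.05*3.7676 = 0.2826
Step 5: grad_x = 2*1*-0.7345 = -1.469, grad_y = 2*4*0.2826 = 2.2605
  x_5 = -0.7345 - 0.05*-1.469 = -0.6611
  y_5 = 0.2826 - 0.05*2.2605 = 0.1695
f(-0.6611, 0.1695) = 1*(-0.6611)^2 + 4*0.1695^2 = 0.552


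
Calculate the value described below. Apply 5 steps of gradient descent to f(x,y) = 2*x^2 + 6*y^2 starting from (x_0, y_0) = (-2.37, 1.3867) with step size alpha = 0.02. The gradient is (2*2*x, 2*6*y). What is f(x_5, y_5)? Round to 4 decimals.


Gradient descent on f(x,y) = 2*x^2 + 6*y^2.
Starting point: (-2.37, 1.3867), alpha = 0.02
Step 1: grad_x = 2*2*-2.37 = -9.48, grad_y = 2*6*1.3867 = 16.6404
  x_1 = -2.37 - 0.02*-9.48 = -2.1804
  y_1 = 1.3867 - 0.02*16.6404 = 1.0539
Step 2: grad_x = 2*2*-2.1804 = -8.7216, grad_y = 2*6*1.0539 = 12.6467
  x_2 = -2.1804 - 0.02*-8.7216 = -2.006
  y_2 = 1.0539 - 0.02*12.6467 = 0.801
Step 3: grad_x = 2*2*-2.006 = -8.0239, grad_y = 2*6*0.801 = 9.6115
  x_3 = -2.006 - 0.02*-8.0239 = -1.8455
  y_3 = 0.801 - 0.02*9.6115 = 0.6087
Step 4: grad_x = 2*2*-1.8455 = -7.382, grad_y = 2*6*0.6087 = 7.3047
  x_4 = -1.8455 - 0.02*-7.382 = -1.6979
  y_4 = 0.6087 - 0.02*7.3047 = 0.4626
Step 5: grad_x = 2*2*-1.6979 = -6.7914, grad_y = 2*6*0.4626 = 5.5516
  x_5 = -1.6979 - 0.02*-6.7914 = -1.562
  y_5 = 0.4626 - 0.02*5.5516 = 0.3516
f(-1.562, 0.3516) = 2*(-1.562)^2 + 6*0.3516^2 = 5.6216


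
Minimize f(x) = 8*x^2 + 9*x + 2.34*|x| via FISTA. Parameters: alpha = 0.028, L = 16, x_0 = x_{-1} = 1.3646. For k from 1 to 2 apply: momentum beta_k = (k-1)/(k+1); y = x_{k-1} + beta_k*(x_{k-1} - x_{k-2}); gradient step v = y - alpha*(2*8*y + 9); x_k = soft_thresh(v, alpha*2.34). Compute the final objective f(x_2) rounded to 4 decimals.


FISTA on f(x) = 8*x^2 + 9*x + 2.34*|x|
L = 16, alpha = 0.028
Iteration 1: beta = 0.0, y = 1.3646 + 0.0*(1.3646 - 1.3646) = 1.3646
  grad(y) = 30.8336, v = y - alpha*grad = 0.5013
  prox(v) = soft_thresh(0.5013, 0.0655) = 0.4357
Iteration 2: beta = 0.3333, y = 0.4357 + 0.3333*(0.4357 - 1.3646) = 0.1261
  grad(y) = 11.0179, v = y - alpha*grad = -0.1824
  prox(v) = soft_thresh(-0.1824, 0.0655) = -0.1169
f(x_2) = 8*(-0.1169)^2 + 9*(-0.1169) + 2.34*|-0.1169| = -0.669


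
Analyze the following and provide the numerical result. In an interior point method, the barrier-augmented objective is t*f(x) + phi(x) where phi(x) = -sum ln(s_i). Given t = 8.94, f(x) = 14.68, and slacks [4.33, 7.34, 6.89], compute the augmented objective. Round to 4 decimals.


Step 1: Compute log-barrier.
ln values: [1.4656, 1.9933, 1.9301]
phi = -(1.4656 + 1.9933 + 1.9301) = -5.389
Step 2: Compute augmented objective.
t*f(x) = 8.94*14.68 = 131.2392
Total = 131.2392 - 5.389 = 125.8502


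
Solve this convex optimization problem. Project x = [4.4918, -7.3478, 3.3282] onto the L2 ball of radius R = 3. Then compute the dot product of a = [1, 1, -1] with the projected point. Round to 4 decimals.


Step 1: Compute ||x|| (intermediates to 6 decimals).
||x|| = sqrt(4.4918^2 + (-7.3478)^2 + 3.3282^2) = 9.232732
Step 2: Project.
Since ||x|| > R, scale = R/||x|| = 3/9.232732 = 0.324931, proj(x) = scale * x
proj(x) = [1.459525, -2.387528, 1.081435]
Step 3: Dot product.
a^T * proj(x) = 1*1.459525 + 1*(-2.387528) - 1*1.081435 = -2.0094


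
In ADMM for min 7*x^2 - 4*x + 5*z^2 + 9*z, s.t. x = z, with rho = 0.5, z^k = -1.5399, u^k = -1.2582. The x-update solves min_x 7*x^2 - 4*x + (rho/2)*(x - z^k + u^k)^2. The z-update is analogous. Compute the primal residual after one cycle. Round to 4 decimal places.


ADMM iteration with rho = 0.5, z^k = -1.5399, u^k = -1.2582
Step 1: x-update.
Minimize 7*x^2 - 4*x + (0.5/2)*(x + 1.5399 - 1.2582)^2
FOC: (2*7 + 0.5)*x = 4 + 0.5*(-1.5399 + 1.2582)
x^{k+1} = 0.2661
Step 2: z-update.
Minimize 5*z^2 + 9*z + (0.5/2)*(0.2661 - z - 1.2582)^2
FOC: (2*5 + 0.5)*z = -9 + 0.5*(0.2661 - 1.2582)
z^{k+1} = -0.9044
Step 3: u-update.
u^{k+1} = -1.2582 + 0.2661 + 0.9044 = -0.0877
Step 4: Primal residual = |0.2661 + 0.9044| = 1.1705


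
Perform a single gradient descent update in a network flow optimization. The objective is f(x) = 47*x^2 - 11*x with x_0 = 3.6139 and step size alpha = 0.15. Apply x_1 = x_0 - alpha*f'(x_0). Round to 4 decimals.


We compute the gradient at x_0 and apply the update.
f'(x) = 94*x - 11
f'(3.6139) = 94*3.6139 - 11 = 328.7066
x_1 = 3.6139 - 0.15*328.7066 = -45.6921


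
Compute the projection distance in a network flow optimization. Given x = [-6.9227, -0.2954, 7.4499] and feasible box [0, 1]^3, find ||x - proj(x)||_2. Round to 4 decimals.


Project each component onto [0, 1].
clip(-6.9227) = 0.0, clip(-0.2954) = 0.0, clip(7.4499) = 1.0
Projection = [0.0, 0.0, 1.0]
Squared diffs: [47.9238, 0.0873, 41.6012]
Distance = sqrt(89.6123) = 9.4664


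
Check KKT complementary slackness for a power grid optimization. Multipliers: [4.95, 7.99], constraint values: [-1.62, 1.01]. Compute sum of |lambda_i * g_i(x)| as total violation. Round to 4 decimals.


KKT complementary slackness check:
lambda_1 * g_1 = 4.95 * -1.62 = -8.019
lambda_2 * g_2 = 7.99 * 1.01 = 8.0699
Total violation = 8.019 + 8.0699 = 16.0889


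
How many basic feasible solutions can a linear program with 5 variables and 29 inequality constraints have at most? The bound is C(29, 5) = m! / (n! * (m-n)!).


Each vertex corresponds to some choice of n active constraints out of m, so the number of vertices is at most C(m, n) = m! / (n!(m-n)!).
m = 29, n = 5
Numerator: 29 * 28 * 27 * 26 * 25
Denominator: 5! = 120
C(29, 5) = 118755


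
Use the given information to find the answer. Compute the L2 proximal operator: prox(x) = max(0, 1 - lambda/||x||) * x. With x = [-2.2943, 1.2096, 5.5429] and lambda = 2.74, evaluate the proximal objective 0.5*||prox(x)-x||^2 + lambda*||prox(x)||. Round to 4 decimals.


Step 1: Compute ||x||.
||x|| = 6.1197
Step 2: Compute scaling factor.
scale = max(0, 1 - 2.74/6.1197) = 0.5523
Step 3: prox(x) = [-1.2671, 0.668, 3.0612]
||prox(x)|| = 3.3797
Step 4: Proximal objective.
0.5*||prox-x||^2 = 3.7538
lambda*||prox|| = 9.2604
Total = 13.0142


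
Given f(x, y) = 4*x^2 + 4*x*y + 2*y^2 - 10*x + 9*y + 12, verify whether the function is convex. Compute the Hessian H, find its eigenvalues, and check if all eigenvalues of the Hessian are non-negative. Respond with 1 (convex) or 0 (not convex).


The Hessian of f(x,y) = 4*x^2 + 4*x*y + 2*y^2 - 10*x + 9*y + 12 is:
H = [[8, 4], [4, 4]]
Trace = 8 + 4 = 12
Determinant = 8*4 - (4)^2 = 16
Discriminant = (12)^2 - 4*16 = 80.0
Eigenvalues: lambda_1 = 1.5279, lambda_2 = 10.4721
The function is convex.

1


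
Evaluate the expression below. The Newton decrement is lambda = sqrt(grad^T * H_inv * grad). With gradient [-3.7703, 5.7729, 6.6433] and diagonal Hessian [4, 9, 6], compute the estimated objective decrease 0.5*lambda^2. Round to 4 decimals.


Step 1: H is diagonal, so H^(-1) * g = [-0.9426, 0.6414, 1.1072].
Step 2: g^T H^(-1) g = sum_i g_i^2 / H_ii
  = (-3.7703)^2/4 + (5.7729)^2/9 + (6.6433)^2/6
  = 3.5538 + 3.7029 + 7.3556 = 14.6123
Step 3: Objective decrease = 0.5 * g^T H^(-1) g = 7.3061


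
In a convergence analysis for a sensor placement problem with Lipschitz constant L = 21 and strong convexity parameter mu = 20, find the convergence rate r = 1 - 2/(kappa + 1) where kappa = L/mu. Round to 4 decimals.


Step 1: Compute the condition number.
kappa = L/mu = 21/20 = 1.05
Step 2: Compute the convergence rate.
r = 1 - 2/(kappa + 1) = 1 - 2*mu/(L + mu) = (L - mu)/(L + mu) = 1/41 = 0.0244


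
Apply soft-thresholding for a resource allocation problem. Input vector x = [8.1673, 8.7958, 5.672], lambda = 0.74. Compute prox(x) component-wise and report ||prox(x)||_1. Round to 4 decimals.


Soft-thresholding with lambda = 0.74:
prox(8.1673) = sign(8.1673)*max(|8.1673| - 0.74, 0) = 7.4273
prox(8.7958) = sign(8.7958)*max(|8.7958| - 0.74, 0) = 8.0558
prox(5.672) = sign(5.672)*max(|5.672| - 0.74, 0) = 4.932
prox(x) = [7.4273, 8.0558, 4.932]
||prox(x)||_1 = 7.4273 + 8.0558 + 4.932 = 20.4151


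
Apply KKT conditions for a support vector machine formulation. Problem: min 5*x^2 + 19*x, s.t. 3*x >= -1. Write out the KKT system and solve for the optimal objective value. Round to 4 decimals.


Step 1: Try lambda = 0 (constraint inactive).
x_unc = -19/(2*5) = -1.9
Check: 3*-1.9 = -5.7 < -1 -- violated!
Step 2: Constraint must be active: 3*x = -1
x* = -1/3 = -0.3333 (rounded; the exact value -1/3 is used below)
lambda = (2*5*(-1/3) + 19)/3 = 5.2222
Step 3: Compute optimal value.
f(x*) = 5*(-1/3)^2 + 19*(-1/3) = -5.7778


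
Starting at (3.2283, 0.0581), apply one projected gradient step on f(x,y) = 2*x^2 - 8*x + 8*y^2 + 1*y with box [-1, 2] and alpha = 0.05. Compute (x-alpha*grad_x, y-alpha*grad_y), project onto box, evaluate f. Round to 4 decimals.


Step 1: Compute gradient at (3.2283, 0.0581).
grad_x = 2*2*3.2283 - 8 = 4.9132
grad_y = 2*8*0.0581 + 1 = 1.9296
Step 2: Gradient step.
x_raw = 3.2283 - 0.05*4.9132 = 2.9826
y_raw = 0.0581 - 0.05*1.9296 = -0.0384
Step 3: Project onto [-1, 2].
x_proj = clip(2.9826) = 2.0
y_proj = clip(-0.0384) = -0.0384
Step 4: Evaluate f.
f(2.0, -0.0384) = -8.0266


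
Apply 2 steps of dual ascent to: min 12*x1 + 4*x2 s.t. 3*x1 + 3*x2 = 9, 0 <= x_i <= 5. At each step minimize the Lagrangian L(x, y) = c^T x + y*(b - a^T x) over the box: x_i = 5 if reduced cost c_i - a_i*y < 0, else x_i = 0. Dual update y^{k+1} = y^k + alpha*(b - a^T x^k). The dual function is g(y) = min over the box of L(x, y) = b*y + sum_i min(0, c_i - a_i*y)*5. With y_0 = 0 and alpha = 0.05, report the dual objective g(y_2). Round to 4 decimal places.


Dual ascent for LP: min 12*x1 + 4*x2, 3*x1 + 3*x2 = 9, 0 <= x_i <= 5
Step 1: y^k = 0.0, reduced costs: (12.0, 4.0)
  x^k = (0.0, 0.0), subgradient = b - a^T x = 9.0
  y^{k+1} = 0.0 + 0.05*9.0 = 0.45
Step 2: y^k = 0.45, reduced costs: (10.65, 2.65)
  x^k = (0.0, 0.0), subgradient = b - a^T x = 9.0
  y^{k+1} = 0.45 + 0.05*9.0 = 0.9
Dual objective at y_2 = 0.9: reduced costs (9.3, 1.3), box minimizer x = (0.0, 0.0)
g(y_2) = b*y + (c1 - a1*y)*x1 + (c2 - a2*y)*x2 = 9*0.9 + 9.3*0.0 + 1.3*0.0 = 8.1 + 0.0 + 0.0 = 8.1


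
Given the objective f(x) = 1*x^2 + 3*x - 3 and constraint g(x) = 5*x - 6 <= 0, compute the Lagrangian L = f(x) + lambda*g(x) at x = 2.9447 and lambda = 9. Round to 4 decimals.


Step 1: Evaluate f(x).
f(2.9447) = 1*2.9447^2 + 3*2.9447 - 3 = 14.5054
Step 2: Evaluate g(x).
g(2.9447) = 5*2.9447 - 6 = 8.7235
Step 3: Compute Lagrangian.
L = 14.5054 + 9*8.7235 = 93.0169


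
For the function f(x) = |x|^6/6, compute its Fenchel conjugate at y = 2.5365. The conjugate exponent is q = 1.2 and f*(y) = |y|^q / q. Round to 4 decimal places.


The conjugate exponent q satisfies 1/p + 1/q = 1.
p = 6, so q = 6/(6 - 1) = 1.2
|y|^q = 2.5365^1.2 = 3.0555
f*(2.5365) = 3.0555 / 1.2 = 2.5462


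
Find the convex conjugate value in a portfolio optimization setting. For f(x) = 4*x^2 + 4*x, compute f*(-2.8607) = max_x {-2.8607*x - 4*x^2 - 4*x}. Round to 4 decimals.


f*(y) = sup_x {y*x - a*x^2 - b*x} = sup_x {(y-b)*x - a*x^2}
FOC: (y - b) - 2a*x = 0 => x* = (y - b)/(2a)
x* = (-2.8607 - 4)/(2*4) = -0.8576
f*(-2.8607) = (y-b)^2/(4a) = (-2.8607 - 4)^2/(4*4)
= 47.0692/16 = 2.9418


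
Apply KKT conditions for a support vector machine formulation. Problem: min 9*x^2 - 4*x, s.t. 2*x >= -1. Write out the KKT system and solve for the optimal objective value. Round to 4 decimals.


Step 1: Try lambda = 0 (constraint inactive).
Stationarity: 2*9*x - 4 = 0
x* = 4/(2*9) = 2/9 = 0.2222 (rounded; the exact value 2/9 is used below)
Check constraint: 2*0.2222 = 0.4444 >= -1 -- satisfied.
Step 2: Compute optimal value.
f(x*) = 9*(2/9)^2 - 4*(2/9) = -0.4444


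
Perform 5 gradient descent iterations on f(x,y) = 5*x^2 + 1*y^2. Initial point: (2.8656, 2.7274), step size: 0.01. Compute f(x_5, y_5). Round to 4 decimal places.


Gradient descent on f(x,y) = 5*x^2 + 1*y^2.
Starting point: (2.8656, 2.7274), alpha = 0.01
Step 1: grad_x = 2*5*2.8656 = 28.656, grad_y = 2*1*2.7274 = 5.4548
  x_1 = 2.8656 - 0.01*28.656 = 2.579
  y_1 = 2.7274 - 0.01*5.4548 = 2.6729
Step 2: grad_x = 2*5*2.579 = 25.7904, grad_y = 2*1*2.6729 = 5.3457
  x_2 = 2.579 - 0.01*25.7904 = 2.3211
  y_2 = 2.6729 - 0.01*5.3457 = 2.6194
Step 3: grad_x = 2*5*2.3211 = 23.2114, grad_y = 2*1*2.6194 = 5.2388
  x_3 = 2.3211 - 0.01*23.2114 = 2.089
  y_3 = 2.6194 - 0.01*5.2388 = 2.567
Step 4: grad_x = 2*5*2.089 = 20.8902, grad_y = 2*1*2.567 = 5.134
  x_4 = 2.089 - 0.01*20.8902 = 1.8801
  y_4 = 2.567 - 0.01*5.134 = 2.5157
Step 5: grad_x = 2*5*1.8801 = 18.8012, grad_y = 2*1*2.5157 = 5.0313
  x_5 = 1.8801 - 0.01*18.8012 = 1.6921
  y_5 = 2.5157 - 0.01*5.0313 = 2.4654
f(1.6921, 2.4654) = 5*1.6921^2 + 1*2.4654^2 = 20.3941


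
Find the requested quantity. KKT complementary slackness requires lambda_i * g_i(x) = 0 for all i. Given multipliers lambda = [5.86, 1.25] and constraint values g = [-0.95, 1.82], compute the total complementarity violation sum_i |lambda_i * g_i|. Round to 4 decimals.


KKT complementary slackness check:
lambda_1 * g_1 = 5.86 * -0.95 = -5.567
lambda_2 * g_2 = 1.25 * 1.82 = 2.275
Total violation = 5.567 + 2.275 = 7.842


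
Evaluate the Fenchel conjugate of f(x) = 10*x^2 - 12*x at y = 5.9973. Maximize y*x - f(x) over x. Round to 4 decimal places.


f*(y) = sup_x {y*x - a*x^2 - b*x} = sup_x {(y-b)*x - a*x^2}
FOC: (y - b) - 2a*x = 0 => x* = (y - b)/(2a)
x* = (5.9973 + 12)/(2*10) = 0.8999
f*(5.9973) = (y-b)^2/(4a) = (5.9973 + 12)^2/(4*10)
= 323.9028/40 = 8.0976


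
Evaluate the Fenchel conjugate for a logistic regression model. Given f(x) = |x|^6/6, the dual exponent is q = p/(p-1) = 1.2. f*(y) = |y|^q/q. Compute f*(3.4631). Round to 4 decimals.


The conjugate exponent q satisfies 1/p + 1/q = 1.
p = 6, so q = 6/(6 - 1) = 1.2
|y|^q = 3.4631^1.2 = 4.4397
f*(3.4631) = 4.4397 / 1.2 = 3.6998


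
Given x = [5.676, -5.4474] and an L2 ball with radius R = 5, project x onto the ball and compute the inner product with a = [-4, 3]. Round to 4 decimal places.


Step 1: Compute ||x|| (intermediates to 6 decimals).
||x|| = sqrt(5.676^2 + (-5.4474)^2) = 7.867092
Step 2: Project.
Since ||x|| > R, scale = R/||x|| = 5/7.867092 = 0.635559, proj(x) = scale * x
proj(x) = [3.607433, -3.462144]
Step 3: Dot product.
a^T * proj(x) = -4*3.607433 + 3*(-3.462144) = -24.8162


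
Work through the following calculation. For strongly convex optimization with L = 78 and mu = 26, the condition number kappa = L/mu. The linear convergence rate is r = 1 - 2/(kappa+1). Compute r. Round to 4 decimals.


Step 1: Compute the condition number.
kappa = L/mu = 78/26 = 3.0
Step 2: Compute the convergence rate.
r = 1 - 2/(kappa + 1) = 1 - 2*mu/(L + mu) = (L - mu)/(L + mu) = 52/104 = 0.5


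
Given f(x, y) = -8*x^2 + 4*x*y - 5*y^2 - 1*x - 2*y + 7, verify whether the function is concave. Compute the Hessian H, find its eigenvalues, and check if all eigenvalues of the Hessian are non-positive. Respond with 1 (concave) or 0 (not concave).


The Hessian of f(x,y) = -8*x^2 + 4*x*y - 5*y^2 - 1*x - 2*y + 7 is:
H = [[-16, 4], [4, -10]]
Trace = -16 - 10 = -26
Determinant = -16*-10 - (4)^2 = 144
Discriminant = (-26)^2 - 4*144 = 100.0
Eigenvalues: lambda_1 = -18.0, lambda_2 = -8.0
The function is concave.

1


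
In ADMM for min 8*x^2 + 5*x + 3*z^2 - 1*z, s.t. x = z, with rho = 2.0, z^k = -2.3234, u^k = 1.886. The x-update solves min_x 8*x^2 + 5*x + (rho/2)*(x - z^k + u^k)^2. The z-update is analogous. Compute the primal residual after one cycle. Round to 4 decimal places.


ADMM iteration with rho = 2.0, z^k = -2.3234, u^k = 1.886
Step 1: x-update.
Minimize 8*x^2 + 5*x + (2.0/2)*(x + 2.3234 + 1.886)^2
FOC: (2*8 + 2.0)*x = -5 + 2.0*(-2.3234 - 1.886)
x^{k+1} = -0.7455
Step 2: z-update.
Minimize 3*z^2 - 1*z + (2.0/2)*(-0.7455 - z + 1.886)^2
FOC: (2*3 + 2.0)*z = 1 + 2.0*(-0.7455 + 1.886)
z^{k+1} = 0.4101
Step 3: u-update.
u^{k+1} = 1.886 - 0.7455 - 0.4101 = 0.7304
Step 4: Primal residual = |-0.7455 - 0.4101| = 1.1556


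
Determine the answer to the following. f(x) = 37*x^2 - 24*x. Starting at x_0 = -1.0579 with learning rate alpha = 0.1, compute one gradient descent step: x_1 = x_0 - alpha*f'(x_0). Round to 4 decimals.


We compute the gradient at x_0 and apply the update.
f'(x) = 74*x - 24
f'(-1.0579) = 74*-1.0579 - 24 = -102.2846
x_1 = -1.0579 - 0.1*-102.2846 = 9.1706


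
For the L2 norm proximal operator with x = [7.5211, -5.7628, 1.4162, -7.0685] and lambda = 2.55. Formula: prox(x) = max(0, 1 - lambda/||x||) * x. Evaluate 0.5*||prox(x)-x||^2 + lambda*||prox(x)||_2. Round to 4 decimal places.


Step 1: Compute ||x||.
||x|| = 11.9057
Step 2: Compute scaling factor.
scale = max(0, 1 - 2.55/11.9057) = 0.7858
Step 3: prox(x) = [5.9102, -4.5285, 1.1129, -5.5545]
||prox(x)|| = 9.3557
Step 4: Proximal objective.
0.5*||prox-x||^2 = 3.2513
lambda*||prox|| = 23.857
Total = 27.1083


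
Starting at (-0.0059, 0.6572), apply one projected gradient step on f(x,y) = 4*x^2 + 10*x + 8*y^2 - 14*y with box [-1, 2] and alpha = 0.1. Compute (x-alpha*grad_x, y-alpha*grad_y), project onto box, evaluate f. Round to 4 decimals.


Step 1: Compute gradient at (-0.0059, 0.6572).
grad_x = 2*4*-0.0059 + 10 = 9.9528
grad_y = 2*8*0.6572 - 14 = -3.4848
Step 2: Gradient step.
x_raw = -0.0059 - 0.1*9.9528 = -1.0012
y_raw = 0.6572 - 0.1*-3.4848 = 1.0057
Step 3: Project onto [-1, 2].
x_proj = clip(-1.0012) = -1.0
y_proj = clip(1.0057) = 1.0057
Step 4: Evaluate f.
f(-1.0, 1.0057) = -11.9884


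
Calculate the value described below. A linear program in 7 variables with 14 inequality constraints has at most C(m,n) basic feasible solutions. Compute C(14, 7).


Each vertex corresponds to some choice of n active constraints out of m, so the number of vertices is at most C(m, n) = m! / (n!(m-n)!).
m = 14, n = 7
Numerator: 14 * 13 * 12 * 11 * 10 * 9 * 8
Denominator: 7! = 5040
C(14, 7) = 3432


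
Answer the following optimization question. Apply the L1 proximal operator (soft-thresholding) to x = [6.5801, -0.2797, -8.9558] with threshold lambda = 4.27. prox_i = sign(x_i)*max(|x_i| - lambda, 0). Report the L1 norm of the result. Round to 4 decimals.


Soft-thresholding with lambda = 4.27:
prox(6.5801) = sign(6.5801)*max(|6.5801| - 4.27, 0) = 2.3101
prox(-0.2797) = sign(-0.2797)*max(|-0.2797| - 4.27, 0) = 0.0
prox(-8.9558) = sign(-8.9558)*max(|-8.9558| - 4.27, 0) = -4.6858
prox(x) = [2.3101, 0.0, -4.6858]
||prox(x)||_1 = 2.3101 + 0.0 + 4.6858 = 6.9959


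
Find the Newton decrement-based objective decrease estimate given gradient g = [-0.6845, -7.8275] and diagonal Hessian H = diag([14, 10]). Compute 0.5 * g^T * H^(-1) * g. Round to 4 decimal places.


Step 1: H is diagonal, so H^(-1) * g = [-0.0489, -0.7828].
Step 2: g^T H^(-1) g = sum_i g_i^2 / H_ii
  = (-0.6845)^2/14 + (-7.8275)^2/10
  = 0.0335 + 6.127 = 6.1604
Step 3: Objective decrease = 0.5 * g^T H^(-1) g = 3.0802


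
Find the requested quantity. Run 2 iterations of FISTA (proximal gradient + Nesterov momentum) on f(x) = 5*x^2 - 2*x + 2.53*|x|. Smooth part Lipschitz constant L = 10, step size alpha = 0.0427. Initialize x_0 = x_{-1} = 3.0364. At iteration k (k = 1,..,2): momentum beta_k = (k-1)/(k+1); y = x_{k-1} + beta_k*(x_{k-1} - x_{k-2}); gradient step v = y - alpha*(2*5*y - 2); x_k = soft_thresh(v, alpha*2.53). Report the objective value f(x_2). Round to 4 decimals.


FISTA on f(x) = 5*x^2 - 2*x + 2.53*|x|
L = 10, alpha = 0.0427
Iteration 1: beta = 0.0, y = 3.0364 + 0.0*(3.0364 - 3.0364) = 3.0364
  grad(y) = 28.364, v = y - alpha*grad = 1.8253
  prox(v) = soft_thresh(1.8253, 0.108) = 1.7172
Iteration 2: beta = 0.3333, y = 1.7172 + 0.3333*(1.7172 - 3.0364) = 1.2775
  grad(y) = 10.775, v = y - alpha*grad = 0.8174
  prox(v) = soft_thresh(0.8174, 0.108) = 0.7094
f(x_2) = 5*0.7094^2 - 2*0.7094 + 2.53*|0.7094| = 2.8921


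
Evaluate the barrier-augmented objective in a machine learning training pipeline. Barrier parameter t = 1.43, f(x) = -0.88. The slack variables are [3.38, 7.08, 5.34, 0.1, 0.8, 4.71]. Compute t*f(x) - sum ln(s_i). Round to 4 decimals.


Step 1: Compute log-barrier.
ln values: [1.2179, 1.9573, 1.6752, -2.3026, -0.2231, 1.5497]
phi = -(1.2179 + 1.9573 + 1.6752 - 2.3026 - 0.2231 + 1.5497) = -3.8743
Step 2: Compute augmented objective.
t*f(x) = 1.43*-0.88 = -1.2584
Total = -1.2584 - 3.8743 = -5.1327


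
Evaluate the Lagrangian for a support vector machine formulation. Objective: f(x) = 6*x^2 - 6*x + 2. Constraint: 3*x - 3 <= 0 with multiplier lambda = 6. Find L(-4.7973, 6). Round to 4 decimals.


Step 1: Evaluate f(x).
f(-4.7973) = 6*(-4.7973)^2 - 6*(-4.7973) + 2 = 168.8683
Step 2: Evaluate g(x).
g(-4.7973) = 3*-4.7973 - 3 = -17.3919
Step 3: Compute Lagrangian.
L = 168.8683 + 6*-17.3919 = 64.5169


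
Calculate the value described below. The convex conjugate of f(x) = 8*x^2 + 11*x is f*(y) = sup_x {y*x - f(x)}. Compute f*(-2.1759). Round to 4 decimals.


f*(y) = sup_x {y*x - a*x^2 - b*x} = sup_x {(y-b)*x - a*x^2}
FOC: (y - b) - 2a*x = 0 => x* = (y - b)/(2a)
x* = (-2.1759 - 11)/(2*8) = -0.8235
f*(-2.1759) = (y-b)^2/(4a) = (-2.1759 - 11)^2/(4*8)
= 173.6043/32 = 5.4251


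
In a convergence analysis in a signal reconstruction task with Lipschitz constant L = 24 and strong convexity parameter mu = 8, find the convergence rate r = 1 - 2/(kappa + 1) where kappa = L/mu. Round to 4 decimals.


Step 1: Compute the condition number.
kappa = L/mu = 24/8 = 3.0
Step 2: Compute the convergence rate.
r = 1 - 2/(kappa + 1) = 1 - 2*mu/(L + mu) = (L - mu)/(L + mu) = 16/32 = 0.5


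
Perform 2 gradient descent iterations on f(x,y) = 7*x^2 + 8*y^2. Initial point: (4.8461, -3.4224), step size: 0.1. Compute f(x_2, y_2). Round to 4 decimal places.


Gradient descent on f(x,y) = 7*x^2 + 8*y^2.
Starting point: (4.8461, -3.4224), alpha = 0.1
Step 1: grad_x = 2*7*4.8461 = 67.8454, grad_y = 2*8*-3.4224 = -54.7584
  x_1 = 4.8461 - 0.1*67.8454 = -1.9384
  y_1 = -3.4224 - 0.1*-54.7584 = 2.0534
Step 2: grad_x = 2*7*-1.9384 = -27.1382, grad_y = 2*8*2.0534 = 32.855
  x_2 = -1.9384 - 0.1*-27.1382 = 0.7754
  y_2 = 2.0534 - 0.1*32.855 = -1.2321
f(0.7754, -1.2321) = 7*0.7754^2 + 8*(-1.2321)^2 = 16.3523


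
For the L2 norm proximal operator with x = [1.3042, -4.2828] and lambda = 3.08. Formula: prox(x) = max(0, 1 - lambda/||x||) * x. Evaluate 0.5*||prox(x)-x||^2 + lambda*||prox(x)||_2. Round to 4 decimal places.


Step 1: Compute ||x||.
||x|| = 4.477
Step 2: Compute scaling factor.
scale = max(0, 1 - 3.08/4.477) = 0.312
Step 3: prox(x) = [0.407, -1.3364]
||prox(x)|| = 1.397
Step 4: Proximal objective.
0.5*||prox-x||^2 = 4.7432
lambda*||prox|| = 4.3028
Total = 9.0459


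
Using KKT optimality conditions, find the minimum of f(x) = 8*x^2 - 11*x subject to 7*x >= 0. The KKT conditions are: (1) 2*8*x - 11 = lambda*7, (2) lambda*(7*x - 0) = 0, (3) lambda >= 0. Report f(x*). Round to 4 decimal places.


Step 1: Try lambda = 0 (constraint inactive).
Stationarity: 2*8*x - 11 = 0
x* = 11/(2*8) = 0.6875
Check constraint: 7*0.6875 = 4.8125 >= 0 -- satisfied.
Step 2: Compute optimal value.
f(x*) = 8*0.6875^2 - 11*0.6875 = -3.7813


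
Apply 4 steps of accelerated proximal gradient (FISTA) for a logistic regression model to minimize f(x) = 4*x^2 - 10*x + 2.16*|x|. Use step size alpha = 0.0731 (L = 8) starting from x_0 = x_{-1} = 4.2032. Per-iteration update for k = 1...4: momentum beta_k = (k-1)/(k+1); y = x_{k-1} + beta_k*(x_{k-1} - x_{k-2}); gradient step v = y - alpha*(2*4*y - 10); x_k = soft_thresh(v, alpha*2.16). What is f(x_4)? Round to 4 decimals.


FISTA on f(x) = 4*x^2 - 10*x + 2.16*|x|
L = 8, alpha = 0.0731
Iteration 1: beta = 0.0, y = 4.2032 + 0.0*(4.2032 - 4.2032) = 4.2032
  grad(y) = 23.6256, v = y - alpha*grad = 2.4762
  prox(v) = soft_thresh(2.4762, 0.1579) = 2.3183
Iteration 2: beta = 0.3333, y = 2.3183 + 0.3333*(2.3183 - 4.2032) = 1.69
  grad(y) = 3.5197, v = y - alpha*grad = 1.4327
  prox(v) = soft_thresh(1.4327, 0.1579) = 1.2748
Iteration 3: beta = 0.5, y = 1.2748 + 0.5*(1.2748 - 2.3183) = 0.753
  grad(y) = -3.9758, v = y - alpha*grad = 1.0437
  prox(v) = soft_thresh(1.0437, 0.1579) = 0.8858
Iteration 4: beta = 0.6, y = 0.8858 + 0.6*(0.8858 - 1.2748) = 0.6524
  grad(y) = -4.7812, v = y - alpha*grad = 1.0019
  prox(v) = soft_thresh(1.0019, 0.1579) = 0.844
f(x_4) = 4*0.844^2 - 10*0.844 + 2.16*|0.844| = -3.7676


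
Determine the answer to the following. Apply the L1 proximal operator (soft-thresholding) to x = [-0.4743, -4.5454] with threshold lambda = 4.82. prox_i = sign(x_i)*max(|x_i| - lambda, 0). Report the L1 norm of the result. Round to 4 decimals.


Soft-thresholding with lambda = 4.82:
prox(-0.4743) = sign(-0.4743)*max(|-0.4743| - 4.82, 0) = 0.0
prox(-4.5454) = sign(-4.5454)*max(|-4.5454| - 4.82, 0) = 0.0
prox(x) = [0.0, 0.0]
||prox(x)||_1 = 0.0 + 0.0 = 0.0


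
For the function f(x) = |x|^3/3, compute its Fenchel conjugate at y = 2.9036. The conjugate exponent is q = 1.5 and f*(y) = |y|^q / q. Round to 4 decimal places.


The conjugate exponent q satisfies 1/p + 1/q = 1.
p = 3, so q = 3/(3 - 1) = 1.5
|y|^q = 2.9036^1.5 = 4.9477
f*(2.9036) = 4.9477 / 1.5 = 3.2985


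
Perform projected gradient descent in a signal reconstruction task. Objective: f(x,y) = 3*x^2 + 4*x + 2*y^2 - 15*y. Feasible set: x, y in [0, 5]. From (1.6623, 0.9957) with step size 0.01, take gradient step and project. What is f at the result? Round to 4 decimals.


Step 1: Compute gradient at (1.6623, 0.9957).
grad_x = 2*3*1.6623 + 4 = 13.9738
grad_y = 2*2*0.9957 - 15 = -11.0172
Step 2: Gradient step.
x_raw = 1.6623 - 0.01*13.9738 = 1.5226
y_raw = 0.9957 - 0.01*-11.0172 = 1.1059
Step 3: Project onto [0, 5].
x_proj = clip(1.5226) = 1.5226
y_proj = clip(1.1059) = 1.1059
Step 4: Evaluate f.
f(1.5226, 1.1059) = -1.0973


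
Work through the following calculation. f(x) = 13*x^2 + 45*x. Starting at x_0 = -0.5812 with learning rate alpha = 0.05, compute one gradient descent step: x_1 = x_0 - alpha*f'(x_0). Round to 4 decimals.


We compute the gradient at x_0 and apply the update.
f'(x) = 26*x + 45
f'(-0.5812) = 26*-0.5812 + 45 = 29.8888
x_1 = -0.5812 - 0.05*29.8888 = -2.0756


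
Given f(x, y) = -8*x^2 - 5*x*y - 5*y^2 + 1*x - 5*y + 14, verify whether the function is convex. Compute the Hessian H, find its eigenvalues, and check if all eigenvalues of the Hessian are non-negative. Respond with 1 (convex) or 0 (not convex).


The Hessian of f(x,y) = -8*x^2 - 5*x*y - 5*y^2 + 1*x - 5*y + 14 is:
H = [[-16, -5], [-5, -10]]
Trace = -16 - 10 = -26
Determinant = -16*-10 - (-5)^2 = 135
Discriminant = (-26)^2 - 4*135 = 136.0
Eigenvalues: lambda_1 = -18.831, lambda_2 = -7.169
The function is not convex.

0


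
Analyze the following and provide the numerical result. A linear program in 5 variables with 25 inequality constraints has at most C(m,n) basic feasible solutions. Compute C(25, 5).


Each vertex corresponds to some choice of n active constraints out of m, so the number of vertices is at most C(m, n) = m! / (n!(m-n)!).
m = 25, n = 5
Numerator: 25 * 24 * 23 * 22 * 21
Denominator: 5! = 120
C(25, 5) = 53130


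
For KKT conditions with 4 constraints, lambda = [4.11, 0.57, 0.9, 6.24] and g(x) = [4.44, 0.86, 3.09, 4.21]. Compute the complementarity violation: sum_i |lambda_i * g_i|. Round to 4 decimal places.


KKT complementary slackness check:
lambda_1 * g_1 = 4.11 * 4.44 = 18.2484
lambda_2 * g_2 = 0.57 * 0.86 = 0.4902
lambda_3 * g_3 = 0.9 * 3.09 = 2.781
lambda_4 * g_4 = 6.24 * 4.21 = 26.2704
Total violation = 18.2484 + 0.4902 + 2.781 + 26.2704 = 47.79


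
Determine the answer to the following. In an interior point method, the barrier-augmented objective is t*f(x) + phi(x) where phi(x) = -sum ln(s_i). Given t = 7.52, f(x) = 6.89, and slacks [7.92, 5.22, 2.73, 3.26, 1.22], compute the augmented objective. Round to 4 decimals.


Step 1: Compute log-barrier.
ln values: [2.0694, 1.6525, 1.0043, 1.1817, 0.1989]
phi = -(2.0694 + 1.6525 + 1.0043 + 1.1817 + 0.1989) = -6.1068
Step 2: Compute augmented objective.
t*f(x) = 7.52*6.89 = 51.8128
Total = 51.8128 - 6.1068 = 45.706


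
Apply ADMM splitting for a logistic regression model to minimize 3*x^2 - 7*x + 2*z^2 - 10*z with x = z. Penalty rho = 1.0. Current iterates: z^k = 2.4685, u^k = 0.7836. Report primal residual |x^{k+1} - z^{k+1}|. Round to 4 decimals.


ADMM iteration with rho = 1.0, z^k = 2.4685, u^k = 0.7836
Step 1: x-update.
Minimize 3*x^2 - 7*x + (1.0/2)*(x - 2.4685 + 0.7836)^2
FOC: (2*3 + 1.0)*x = 7 + 1.0*(2.4685 - 0.7836)
x^{k+1} = 1.2407
Step 2: z-update.
Minimize 2*z^2 - 10*z + (1.0/2)*(1.2407 - z + 0.7836)^2
FOC: (2*2 + 1.0)*z = 10 + 1.0*(1.2407 + 0.7836)
z^{k+1} = 2.4049
Step 3: u-update.
u^{k+1} = 0.7836 + 1.2407 - 2.4049 = -0.3806
Step 4: Primal residual = |1.2407 - 2.4049| = 1.1642


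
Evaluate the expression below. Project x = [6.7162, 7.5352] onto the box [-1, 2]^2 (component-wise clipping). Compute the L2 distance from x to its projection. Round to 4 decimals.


Project each component onto [-1, 2].
clip(6.7162) = 2.0, clip(7.5352) = 2.0
Projection = [2.0, 2.0]
Squared diffs: [22.2425, 30.6384]
Distance = sqrt(52.8809) = 7.2719


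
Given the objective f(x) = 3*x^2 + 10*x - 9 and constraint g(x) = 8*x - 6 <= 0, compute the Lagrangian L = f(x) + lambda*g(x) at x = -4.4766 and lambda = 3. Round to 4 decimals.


Step 1: Evaluate f(x).
f(-4.4766) = 3*(-4.4766)^2 + 10*(-4.4766) - 9 = 6.3538
Step 2: Evaluate g(x).
g(-4.4766) = 8*-4.4766 - 6 = -41.8128
Step 3: Compute Lagrangian.
L = 6.3538 + 3*-41.8128 = -119.0846


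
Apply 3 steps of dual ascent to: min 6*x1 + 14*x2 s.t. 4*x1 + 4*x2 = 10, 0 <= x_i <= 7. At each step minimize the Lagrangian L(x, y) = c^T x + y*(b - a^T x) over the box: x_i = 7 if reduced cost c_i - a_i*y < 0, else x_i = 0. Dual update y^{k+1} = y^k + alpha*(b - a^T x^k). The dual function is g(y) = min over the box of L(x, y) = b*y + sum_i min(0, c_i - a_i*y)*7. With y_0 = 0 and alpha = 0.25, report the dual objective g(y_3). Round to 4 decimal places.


Dual ascent for LP: min 6*x1 + 14*x2, 4*x1 + 4*x2 = 10, 0 <= x_i <= 7
Step 1: y^k = 0.0, reduced costs: (6.0, 14.0)
  x^k = (0.0, 0.0), subgradient = b - a^T x = 10.0
  y^{k+1} = 0.0 + 0.25*10.0 = 2.5
Step 2: y^k = 2.5, reduced costs: (-4.0, 4.0)
  x^k = (7.0, 0.0), subgradient = b - a^T x = -18.0
  y^{k+1} = 2.5 + 0.25*-18.0 = -2.0
Step 3: y^k = -2.0, reduced costs: (14.0, 22.0)
  x^k = (0.0, 0.0), subgradient = b - a^T x = 10.0
  y^{k+1} = -2.0 + 0.25*10.0 = 0.5
Dual objective at y_3 = 0.5: reduced costs (4.0, 12.0), box minimizer x = (0.0, 0.0)
g(y_3) = b*y + (c1 - a1*y)*x1 + (c2 - a2*y)*x2 = 10*0.5 + 4.0*0.0 + 12.0*0.0 = 5.0 + 0.0 + 0.0 = 5.0
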